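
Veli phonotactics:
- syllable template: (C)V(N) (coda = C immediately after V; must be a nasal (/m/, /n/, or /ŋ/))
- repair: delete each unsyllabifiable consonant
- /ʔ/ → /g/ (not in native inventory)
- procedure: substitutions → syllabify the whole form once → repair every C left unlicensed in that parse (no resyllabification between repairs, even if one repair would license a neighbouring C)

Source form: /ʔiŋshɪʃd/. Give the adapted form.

giŋhɪ

Substitution: /ʔ/ → /g/, giving /giŋshɪʃd/.
Under (C)V(N), the unsyllabifiable consonants are /s/, /ʃ/, /d/ (only a nasal (/m/, /n/, or /ŋ/) is licensed in coda position; onsets are limited to one consonant).
Each unlicensed consonant is deleted: /s/, /ʃ/, /d/.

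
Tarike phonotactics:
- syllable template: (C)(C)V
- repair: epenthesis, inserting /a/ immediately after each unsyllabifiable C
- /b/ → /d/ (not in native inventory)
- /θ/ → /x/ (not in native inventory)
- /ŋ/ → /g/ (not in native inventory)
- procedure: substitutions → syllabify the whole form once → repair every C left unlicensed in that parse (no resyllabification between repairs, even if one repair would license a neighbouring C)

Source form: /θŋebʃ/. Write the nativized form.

Substitution: /θ/ → /x/, /ŋ/ → /g/, /b/ → /d/, giving /xgedʃ/.
Under (C)(C)V, the unsyllabifiable consonants are /d/, /ʃ/ (no codas are permitted; onsets may contain at most 2 consonants).
Each unlicensed consonant becomes the onset of a new syllable: /d/ → /da/, /ʃ/ → /ʃa/.

xgedaʃa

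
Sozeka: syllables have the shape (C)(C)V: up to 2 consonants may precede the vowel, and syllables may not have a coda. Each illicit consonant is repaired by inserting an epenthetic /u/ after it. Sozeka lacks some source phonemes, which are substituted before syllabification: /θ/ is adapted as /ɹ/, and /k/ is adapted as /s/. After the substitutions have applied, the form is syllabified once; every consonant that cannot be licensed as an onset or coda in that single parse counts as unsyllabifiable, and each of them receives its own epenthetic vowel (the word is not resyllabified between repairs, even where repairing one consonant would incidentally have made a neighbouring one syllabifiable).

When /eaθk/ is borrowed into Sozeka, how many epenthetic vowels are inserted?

2

After substitution the input is /eaɹs/.
The unsyllabifiable consonants are /ɹ/, /s/; each receives one epenthetic vowel.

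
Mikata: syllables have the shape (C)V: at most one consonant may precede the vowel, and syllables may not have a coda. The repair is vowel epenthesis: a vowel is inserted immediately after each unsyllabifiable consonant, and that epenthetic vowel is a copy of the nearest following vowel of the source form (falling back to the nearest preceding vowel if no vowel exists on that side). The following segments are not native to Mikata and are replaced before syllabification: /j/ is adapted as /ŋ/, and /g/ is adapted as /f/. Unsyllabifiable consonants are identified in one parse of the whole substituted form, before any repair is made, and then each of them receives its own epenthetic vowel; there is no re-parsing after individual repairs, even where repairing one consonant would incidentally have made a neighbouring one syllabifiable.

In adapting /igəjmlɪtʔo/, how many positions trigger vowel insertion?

3

After substitution the input is /ifəŋmlɪtʔo/.
The unsyllabifiable consonants are /ŋ/, /m/, /t/; each receives one epenthetic vowel.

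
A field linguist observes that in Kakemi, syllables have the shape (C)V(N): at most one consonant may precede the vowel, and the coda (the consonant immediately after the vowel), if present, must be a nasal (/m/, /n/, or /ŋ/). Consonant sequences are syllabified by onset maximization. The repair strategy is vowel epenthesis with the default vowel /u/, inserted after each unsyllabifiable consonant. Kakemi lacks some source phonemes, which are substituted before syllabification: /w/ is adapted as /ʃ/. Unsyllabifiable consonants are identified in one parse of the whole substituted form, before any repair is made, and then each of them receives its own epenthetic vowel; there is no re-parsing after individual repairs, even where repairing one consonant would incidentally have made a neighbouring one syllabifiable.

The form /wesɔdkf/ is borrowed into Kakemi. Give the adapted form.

Substitution: /w/ → /ʃ/, giving /ʃesɔdkf/.
Syllabifying with onset maximization leaves /d/, /k/, /f/ stranded (only a nasal (/m/, /n/, or /ŋ/) is licensed in coda position; onsets are limited to one consonant).
Inserting the epenthetic vowel yields /d/ → /du/, /k/ → /ku/, /f/ → /fu/.

ʃesɔdukufu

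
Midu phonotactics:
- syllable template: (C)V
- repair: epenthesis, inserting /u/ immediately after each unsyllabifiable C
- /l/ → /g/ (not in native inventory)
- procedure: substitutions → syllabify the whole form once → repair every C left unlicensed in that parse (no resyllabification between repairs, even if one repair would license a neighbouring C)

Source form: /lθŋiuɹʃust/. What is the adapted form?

guθuŋiuɹuʃusutu

Substitution: /l/ → /g/, giving /gθŋiuɹʃust/.
Under (C)V, the unsyllabifiable consonants are /g/, /θ/, /ɹ/, /s/, /t/ (no codas are permitted; onsets are limited to one consonant).
Epenthesis after each stranded consonant: /g/ → /gu/, /θ/ → /θu/, /ɹ/ → /ɹu/, /s/ → /su/, /t/ → /tu/.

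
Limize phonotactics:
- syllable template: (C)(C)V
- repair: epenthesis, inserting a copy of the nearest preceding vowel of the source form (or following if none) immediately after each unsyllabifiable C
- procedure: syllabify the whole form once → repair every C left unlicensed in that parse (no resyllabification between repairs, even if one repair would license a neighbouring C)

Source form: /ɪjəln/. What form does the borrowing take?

ɪjələnə

Under (C)(C)V, the unsyllabifiable consonants are /l/, /n/ (no codas are permitted; onsets may contain at most 2 consonants).
Each unlicensed consonant becomes the onset of a new syllable: /l/ → /lə/, /n/ → /nə/.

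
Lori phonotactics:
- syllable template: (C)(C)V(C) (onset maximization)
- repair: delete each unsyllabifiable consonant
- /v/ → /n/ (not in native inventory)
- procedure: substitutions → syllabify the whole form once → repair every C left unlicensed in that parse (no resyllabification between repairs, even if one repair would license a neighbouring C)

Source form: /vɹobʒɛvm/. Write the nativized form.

nɹobʒɛn

Substitution: /v/ → /n/, giving /nɹobʒɛnm/.
Under (C)(C)V(C), the unsyllabifiable consonants are /m/ (at most one coda consonant is licensed; onsets may contain at most 2 consonants).
Each unlicensed consonant is deleted: /m/.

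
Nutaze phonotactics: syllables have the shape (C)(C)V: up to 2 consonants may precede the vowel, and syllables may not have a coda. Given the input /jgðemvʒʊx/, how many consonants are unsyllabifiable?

Syllabifying with onset maximization leaves /j/, /m/, /x/ stranded (no codas are permitted; onsets may contain at most 2 consonants).

3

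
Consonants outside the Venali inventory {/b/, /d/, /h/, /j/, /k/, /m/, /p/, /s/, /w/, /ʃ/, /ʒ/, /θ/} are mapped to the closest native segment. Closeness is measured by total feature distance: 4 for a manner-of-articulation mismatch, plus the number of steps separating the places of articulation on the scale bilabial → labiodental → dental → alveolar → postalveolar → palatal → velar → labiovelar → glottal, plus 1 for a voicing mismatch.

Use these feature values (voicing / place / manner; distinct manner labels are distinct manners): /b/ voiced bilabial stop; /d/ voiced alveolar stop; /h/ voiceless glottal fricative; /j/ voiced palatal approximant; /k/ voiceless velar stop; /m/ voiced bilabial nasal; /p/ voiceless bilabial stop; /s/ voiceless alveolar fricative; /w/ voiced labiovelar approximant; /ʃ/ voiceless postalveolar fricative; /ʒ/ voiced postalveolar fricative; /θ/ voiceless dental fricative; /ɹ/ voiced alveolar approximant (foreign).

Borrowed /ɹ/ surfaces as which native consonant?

j

/j/ is closest: same manner (approximant), place distance 2 (alveolar→palatal), same voicing; total 2. Next closest is /d/ at distance 4.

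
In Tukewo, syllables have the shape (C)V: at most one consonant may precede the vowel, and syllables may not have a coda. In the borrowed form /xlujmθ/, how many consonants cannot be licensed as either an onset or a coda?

4

Syllabifying with onset maximization leaves /x/, /j/, /m/, /θ/ stranded (no codas are permitted; onsets are limited to one consonant).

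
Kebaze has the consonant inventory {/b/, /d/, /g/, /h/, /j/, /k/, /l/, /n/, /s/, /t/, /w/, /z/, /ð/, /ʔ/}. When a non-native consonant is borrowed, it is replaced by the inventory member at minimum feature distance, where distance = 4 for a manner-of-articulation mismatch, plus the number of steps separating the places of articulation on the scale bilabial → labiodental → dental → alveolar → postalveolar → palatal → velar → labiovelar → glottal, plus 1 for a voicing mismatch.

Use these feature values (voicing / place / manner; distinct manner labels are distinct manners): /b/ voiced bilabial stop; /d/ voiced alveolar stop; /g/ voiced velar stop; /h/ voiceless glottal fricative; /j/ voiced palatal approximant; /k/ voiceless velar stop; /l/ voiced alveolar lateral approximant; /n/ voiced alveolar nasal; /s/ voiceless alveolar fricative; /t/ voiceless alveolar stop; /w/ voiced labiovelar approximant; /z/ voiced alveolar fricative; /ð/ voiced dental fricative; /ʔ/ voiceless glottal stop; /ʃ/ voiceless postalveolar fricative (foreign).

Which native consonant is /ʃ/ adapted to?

s

/s/ is closest: same manner (fricative), place distance 1 (postalveolar→alveolar), same voicing; total 1. Next closest is /z/ at distance 2.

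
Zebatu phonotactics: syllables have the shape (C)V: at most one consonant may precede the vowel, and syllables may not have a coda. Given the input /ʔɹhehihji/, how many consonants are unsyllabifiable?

3

The consonants /ʔ/, /ɹ/, /h/ cannot be parsed into a legal (C)V syllable (no codas are permitted; onsets are limited to one consonant).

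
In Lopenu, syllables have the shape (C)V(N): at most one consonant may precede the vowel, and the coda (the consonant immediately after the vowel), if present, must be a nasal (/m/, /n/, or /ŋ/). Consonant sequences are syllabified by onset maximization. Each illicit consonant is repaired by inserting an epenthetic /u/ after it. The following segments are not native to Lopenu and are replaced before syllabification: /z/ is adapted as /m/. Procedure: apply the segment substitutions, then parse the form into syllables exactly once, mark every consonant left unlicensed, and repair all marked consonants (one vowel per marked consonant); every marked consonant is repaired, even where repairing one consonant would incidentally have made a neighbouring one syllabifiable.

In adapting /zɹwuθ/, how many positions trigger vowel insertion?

3

After substitution the input is /mɹwuθ/.
The unsyllabifiable consonants are /m/, /ɹ/, /θ/; each receives one epenthetic vowel.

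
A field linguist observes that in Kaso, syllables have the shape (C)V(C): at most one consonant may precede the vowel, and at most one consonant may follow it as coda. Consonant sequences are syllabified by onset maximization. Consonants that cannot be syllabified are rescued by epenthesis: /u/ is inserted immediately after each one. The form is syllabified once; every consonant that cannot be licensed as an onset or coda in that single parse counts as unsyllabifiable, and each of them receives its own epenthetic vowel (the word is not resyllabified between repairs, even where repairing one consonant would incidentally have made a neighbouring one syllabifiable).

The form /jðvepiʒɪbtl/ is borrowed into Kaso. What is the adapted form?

Syllabifying with onset maximization leaves /j/, /ð/, /t/, /l/ stranded (at most one coda consonant is licensed; onsets are limited to one consonant).
Inserting the epenthetic vowel yields /j/ → /ju/, /ð/ → /ðu/, /t/ → /tu/, /l/ → /lu/.

juðuvepiʒɪbtulu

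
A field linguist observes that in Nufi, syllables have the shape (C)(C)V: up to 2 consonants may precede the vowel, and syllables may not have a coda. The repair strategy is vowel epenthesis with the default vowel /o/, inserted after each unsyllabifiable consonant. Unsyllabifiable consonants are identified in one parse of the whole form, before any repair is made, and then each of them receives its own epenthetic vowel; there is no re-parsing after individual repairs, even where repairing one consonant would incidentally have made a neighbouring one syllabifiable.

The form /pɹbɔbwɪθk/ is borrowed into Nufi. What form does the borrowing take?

poɹbɔbwɪθoko

Under (C)(C)V, the unsyllabifiable consonants are /p/, /θ/, /k/ (no codas are permitted; onsets may contain at most 2 consonants).
Each unlicensed consonant becomes the onset of a new syllable: /p/ → /po/, /θ/ → /θo/, /k/ → /ko/.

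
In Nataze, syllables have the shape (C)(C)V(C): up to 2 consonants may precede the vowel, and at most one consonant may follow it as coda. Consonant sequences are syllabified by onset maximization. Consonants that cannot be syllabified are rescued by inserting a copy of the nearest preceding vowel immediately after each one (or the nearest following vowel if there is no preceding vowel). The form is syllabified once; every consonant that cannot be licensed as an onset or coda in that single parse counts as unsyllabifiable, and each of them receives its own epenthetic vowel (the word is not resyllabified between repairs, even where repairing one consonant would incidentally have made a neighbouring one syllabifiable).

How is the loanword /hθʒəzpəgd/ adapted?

The consonants /h/, /d/ cannot be parsed into a legal (C)(C)V(C) syllable (at most one coda consonant is licensed; onsets may contain at most 2 consonants).
Epenthesis after each stranded consonant: /h/ → /hə/, /d/ → /də/.

həθʒəzpəgdə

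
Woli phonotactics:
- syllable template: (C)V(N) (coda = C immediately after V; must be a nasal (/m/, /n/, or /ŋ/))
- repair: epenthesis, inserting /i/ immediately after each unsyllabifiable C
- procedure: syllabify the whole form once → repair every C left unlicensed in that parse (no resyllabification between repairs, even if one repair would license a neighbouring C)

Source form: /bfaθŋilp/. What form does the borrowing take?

bifaθiŋilipi

The consonants /b/, /θ/, /l/, /p/ cannot be parsed into a legal (C)V(N) syllable (only a nasal (/m/, /n/, or /ŋ/) is licensed in coda position; onsets are limited to one consonant).
Epenthesis after each stranded consonant: /b/ → /bi/, /θ/ → /θi/, /l/ → /li/, /p/ → /pi/.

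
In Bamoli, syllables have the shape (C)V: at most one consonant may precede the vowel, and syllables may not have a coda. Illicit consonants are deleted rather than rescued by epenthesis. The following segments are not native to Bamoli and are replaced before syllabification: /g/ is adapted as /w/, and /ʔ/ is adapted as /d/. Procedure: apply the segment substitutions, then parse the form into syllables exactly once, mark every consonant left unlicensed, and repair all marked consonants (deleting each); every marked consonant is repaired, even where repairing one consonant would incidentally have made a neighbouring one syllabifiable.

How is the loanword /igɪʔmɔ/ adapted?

iwɪmɔ

Substitution: /g/ → /w/, /ʔ/ → /d/, giving /iwɪdmɔ/.
Under (C)V, the unsyllabifiable consonants are /d/ (no codas are permitted; onsets are limited to one consonant).
Deleting the stranded consonants removes /d/.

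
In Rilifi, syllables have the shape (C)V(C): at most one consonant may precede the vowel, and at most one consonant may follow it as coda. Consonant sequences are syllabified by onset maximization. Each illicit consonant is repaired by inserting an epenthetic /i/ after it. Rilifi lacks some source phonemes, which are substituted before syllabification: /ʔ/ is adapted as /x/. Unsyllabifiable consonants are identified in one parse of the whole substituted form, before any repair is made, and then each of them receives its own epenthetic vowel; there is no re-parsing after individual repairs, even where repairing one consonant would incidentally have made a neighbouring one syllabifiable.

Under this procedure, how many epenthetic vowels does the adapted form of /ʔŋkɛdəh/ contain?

After substitution the input is /xŋkɛdəh/.
The unsyllabifiable consonants are /x/, /ŋ/; each receives one epenthetic vowel.

2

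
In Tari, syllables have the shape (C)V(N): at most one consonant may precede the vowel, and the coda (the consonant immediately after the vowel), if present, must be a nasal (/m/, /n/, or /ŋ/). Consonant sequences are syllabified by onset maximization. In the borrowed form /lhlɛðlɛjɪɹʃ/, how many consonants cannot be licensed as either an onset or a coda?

5

The consonants /l/, /h/, /ð/, /ɹ/, /ʃ/ cannot be parsed into a legal (C)V(N) syllable (only a nasal (/m/, /n/, or /ŋ/) is licensed in coda position; onsets are limited to one consonant).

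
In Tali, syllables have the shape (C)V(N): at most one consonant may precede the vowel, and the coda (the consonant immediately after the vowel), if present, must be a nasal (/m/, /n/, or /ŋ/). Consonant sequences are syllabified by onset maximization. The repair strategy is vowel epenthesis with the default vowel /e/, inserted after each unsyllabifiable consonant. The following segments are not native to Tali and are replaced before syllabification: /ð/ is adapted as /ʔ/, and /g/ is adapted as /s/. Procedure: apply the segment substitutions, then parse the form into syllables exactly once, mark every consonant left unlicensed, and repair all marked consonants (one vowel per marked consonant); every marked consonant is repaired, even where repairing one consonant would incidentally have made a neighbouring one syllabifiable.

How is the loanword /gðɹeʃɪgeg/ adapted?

seʔeɹeʃɪsese

Substitution: /g/ → /s/, /ð/ → /ʔ/, giving /sʔɹeʃɪses/.
The consonants /s/, /ʔ/, /s/ cannot be parsed into a legal (C)V(N) syllable (only a nasal (/m/, /n/, or /ŋ/) is licensed in coda position; onsets are limited to one consonant).
Inserting the epenthetic vowel yields /s/ → /se/, /ʔ/ → /ʔe/, /s/ → /se/.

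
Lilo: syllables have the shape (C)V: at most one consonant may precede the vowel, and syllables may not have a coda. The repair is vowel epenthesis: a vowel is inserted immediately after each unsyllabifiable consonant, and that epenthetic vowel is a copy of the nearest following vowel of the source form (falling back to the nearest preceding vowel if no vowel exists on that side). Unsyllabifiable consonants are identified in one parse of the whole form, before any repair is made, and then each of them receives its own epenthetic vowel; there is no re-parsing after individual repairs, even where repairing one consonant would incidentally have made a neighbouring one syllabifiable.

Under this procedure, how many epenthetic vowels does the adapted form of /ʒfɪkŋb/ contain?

The unsyllabifiable consonants are /ʒ/, /k/, /ŋ/, /b/; each receives one epenthetic vowel.

4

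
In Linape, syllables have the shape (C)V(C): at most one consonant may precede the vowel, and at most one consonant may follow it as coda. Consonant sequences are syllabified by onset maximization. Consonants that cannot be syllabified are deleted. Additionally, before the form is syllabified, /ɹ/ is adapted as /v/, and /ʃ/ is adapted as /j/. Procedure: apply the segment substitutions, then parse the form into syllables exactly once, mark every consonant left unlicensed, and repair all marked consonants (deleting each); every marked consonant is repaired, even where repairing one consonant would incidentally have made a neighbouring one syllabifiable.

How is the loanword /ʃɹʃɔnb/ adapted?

jɔn

Substitution: /ʃ/ → /j/, /ɹ/ → /v/, giving /jvjɔnb/.
Under (C)V(C), the unsyllabifiable consonants are /j/, /v/, /b/ (at most one coda consonant is licensed; onsets are limited to one consonant).
Deleting the stranded consonants removes /j/, /v/, /b/.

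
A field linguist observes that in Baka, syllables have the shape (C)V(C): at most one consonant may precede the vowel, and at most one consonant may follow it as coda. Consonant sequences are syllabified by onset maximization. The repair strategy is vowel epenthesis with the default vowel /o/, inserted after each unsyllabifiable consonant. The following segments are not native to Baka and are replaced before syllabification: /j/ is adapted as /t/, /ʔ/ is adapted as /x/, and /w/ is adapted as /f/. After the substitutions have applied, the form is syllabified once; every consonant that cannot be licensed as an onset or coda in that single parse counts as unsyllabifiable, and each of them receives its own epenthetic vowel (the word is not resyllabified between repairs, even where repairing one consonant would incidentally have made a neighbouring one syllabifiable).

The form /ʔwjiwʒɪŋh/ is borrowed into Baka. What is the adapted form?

xofotifʒɪŋho

Substitution: /ʔ/ → /x/, /w/ → /f/, /j/ → /t/, giving /xftifʒɪŋh/.
Under (C)V(C), the unsyllabifiable consonants are /x/, /f/, /h/ (at most one coda consonant is licensed; onsets are limited to one consonant).
Each unlicensed consonant becomes the onset of a new syllable: /x/ → /xo/, /f/ → /fo/, /h/ → /ho/.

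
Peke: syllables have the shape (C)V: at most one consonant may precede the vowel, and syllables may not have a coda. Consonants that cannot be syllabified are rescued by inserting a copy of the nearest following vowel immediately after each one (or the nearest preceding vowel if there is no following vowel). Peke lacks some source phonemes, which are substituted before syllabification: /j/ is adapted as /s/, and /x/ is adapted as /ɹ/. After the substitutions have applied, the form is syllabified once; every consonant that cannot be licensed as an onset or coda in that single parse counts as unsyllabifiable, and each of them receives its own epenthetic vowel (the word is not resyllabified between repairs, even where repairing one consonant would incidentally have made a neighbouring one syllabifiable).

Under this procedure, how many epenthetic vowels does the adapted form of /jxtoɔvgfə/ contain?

4

After substitution the input is /sɹtoɔvgfə/.
The unsyllabifiable consonants are /s/, /ɹ/, /v/, /g/; each receives one epenthetic vowel.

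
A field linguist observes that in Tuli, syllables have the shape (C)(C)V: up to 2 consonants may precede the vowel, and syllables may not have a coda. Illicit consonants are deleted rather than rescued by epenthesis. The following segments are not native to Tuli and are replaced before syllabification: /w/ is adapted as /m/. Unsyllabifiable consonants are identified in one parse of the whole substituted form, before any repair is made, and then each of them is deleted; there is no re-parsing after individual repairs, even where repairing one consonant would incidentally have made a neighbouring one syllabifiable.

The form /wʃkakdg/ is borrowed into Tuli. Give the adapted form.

Substitution: /w/ → /m/, giving /mʃkakdg/.
Under (C)(C)V, the unsyllabifiable consonants are /m/, /k/, /d/, /g/ (no codas are permitted; onsets may contain at most 2 consonants).
Each unlicensed consonant is deleted: /m/, /k/, /d/, /g/.

ʃka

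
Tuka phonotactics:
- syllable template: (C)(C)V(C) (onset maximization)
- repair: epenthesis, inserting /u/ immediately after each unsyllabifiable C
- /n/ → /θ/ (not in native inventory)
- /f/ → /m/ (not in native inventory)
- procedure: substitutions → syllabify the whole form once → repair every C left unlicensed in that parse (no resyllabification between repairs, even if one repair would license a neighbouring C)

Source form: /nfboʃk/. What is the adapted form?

θumboʃku

Substitution: /n/ → /θ/, /f/ → /m/, giving /θmboʃk/.
Under (C)(C)V(C), the unsyllabifiable consonants are /θ/, /k/ (at most one coda consonant is licensed; onsets may contain at most 2 consonants).
Each unlicensed consonant becomes the onset of a new syllable: /θ/ → /θu/, /k/ → /ku/.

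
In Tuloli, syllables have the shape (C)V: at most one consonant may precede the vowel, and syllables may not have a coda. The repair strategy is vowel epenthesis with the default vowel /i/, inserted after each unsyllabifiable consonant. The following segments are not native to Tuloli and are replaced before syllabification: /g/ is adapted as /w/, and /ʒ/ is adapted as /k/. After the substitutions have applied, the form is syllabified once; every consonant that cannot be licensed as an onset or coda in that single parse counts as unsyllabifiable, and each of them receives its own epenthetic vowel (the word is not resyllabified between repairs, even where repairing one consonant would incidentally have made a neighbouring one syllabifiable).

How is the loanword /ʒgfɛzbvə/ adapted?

kiwifɛzibivə

Substitution: /ʒ/ → /k/, /g/ → /w/, giving /kwfɛzbvə/.
The consonants /k/, /w/, /z/, /b/ cannot be parsed into a legal (C)V syllable (no codas are permitted; onsets are limited to one consonant).
Epenthesis after each stranded consonant: /k/ → /ki/, /w/ → /wi/, /z/ → /zi/, /b/ → /bi/.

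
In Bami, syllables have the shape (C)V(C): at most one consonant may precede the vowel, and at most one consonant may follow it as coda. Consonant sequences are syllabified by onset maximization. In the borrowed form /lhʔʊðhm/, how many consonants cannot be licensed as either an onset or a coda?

Syllabifying with onset maximization leaves /l/, /h/, /h/, /m/ stranded (at most one coda consonant is licensed; onsets are limited to one consonant).

4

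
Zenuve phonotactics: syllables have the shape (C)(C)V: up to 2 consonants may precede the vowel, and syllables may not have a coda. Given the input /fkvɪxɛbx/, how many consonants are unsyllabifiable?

3

Under (C)(C)V, the unsyllabifiable consonants are /f/, /b/, /x/ (no codas are permitted; onsets may contain at most 2 consonants).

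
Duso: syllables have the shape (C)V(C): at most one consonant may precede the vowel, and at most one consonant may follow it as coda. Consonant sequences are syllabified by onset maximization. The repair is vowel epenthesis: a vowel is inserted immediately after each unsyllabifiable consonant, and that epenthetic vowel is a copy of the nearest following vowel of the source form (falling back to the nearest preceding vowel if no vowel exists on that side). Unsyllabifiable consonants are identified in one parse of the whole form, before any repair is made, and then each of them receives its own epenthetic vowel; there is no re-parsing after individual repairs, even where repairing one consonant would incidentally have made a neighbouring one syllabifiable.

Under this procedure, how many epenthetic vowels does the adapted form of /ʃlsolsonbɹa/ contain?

The unsyllabifiable consonants are /ʃ/, /l/, /b/; each receives one epenthetic vowel.

3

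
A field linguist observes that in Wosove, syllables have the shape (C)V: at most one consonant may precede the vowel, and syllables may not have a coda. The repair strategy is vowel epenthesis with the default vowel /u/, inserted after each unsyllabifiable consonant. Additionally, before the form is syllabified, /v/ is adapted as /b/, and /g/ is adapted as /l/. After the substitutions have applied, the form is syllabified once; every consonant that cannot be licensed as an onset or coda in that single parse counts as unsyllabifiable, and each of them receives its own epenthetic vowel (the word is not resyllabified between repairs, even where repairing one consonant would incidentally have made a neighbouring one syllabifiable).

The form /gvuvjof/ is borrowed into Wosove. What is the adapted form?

Substitution: /g/ → /l/, /v/ → /b/, giving /lbubjof/.
Under (C)V, the unsyllabifiable consonants are /l/, /b/, /f/ (no codas are permitted; onsets are limited to one consonant).
Epenthesis after each stranded consonant: /l/ → /lu/, /b/ → /bu/, /f/ → /fu/.

lububujofu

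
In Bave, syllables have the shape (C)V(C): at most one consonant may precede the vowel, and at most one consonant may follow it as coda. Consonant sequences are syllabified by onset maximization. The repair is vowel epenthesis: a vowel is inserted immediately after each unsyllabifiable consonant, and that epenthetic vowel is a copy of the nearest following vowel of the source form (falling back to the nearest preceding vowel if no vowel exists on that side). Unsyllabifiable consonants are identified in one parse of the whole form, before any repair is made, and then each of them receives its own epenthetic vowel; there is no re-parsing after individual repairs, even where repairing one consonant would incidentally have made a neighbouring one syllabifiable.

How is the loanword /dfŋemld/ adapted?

Syllabifying with onset maximization leaves /d/, /f/, /l/, /d/ stranded (at most one coda consonant is licensed; onsets are limited to one consonant).
Epenthesis after each stranded consonant: /d/ → /de/, /f/ → /fe/, /l/ → /le/, /d/ → /de/.

defeŋemlede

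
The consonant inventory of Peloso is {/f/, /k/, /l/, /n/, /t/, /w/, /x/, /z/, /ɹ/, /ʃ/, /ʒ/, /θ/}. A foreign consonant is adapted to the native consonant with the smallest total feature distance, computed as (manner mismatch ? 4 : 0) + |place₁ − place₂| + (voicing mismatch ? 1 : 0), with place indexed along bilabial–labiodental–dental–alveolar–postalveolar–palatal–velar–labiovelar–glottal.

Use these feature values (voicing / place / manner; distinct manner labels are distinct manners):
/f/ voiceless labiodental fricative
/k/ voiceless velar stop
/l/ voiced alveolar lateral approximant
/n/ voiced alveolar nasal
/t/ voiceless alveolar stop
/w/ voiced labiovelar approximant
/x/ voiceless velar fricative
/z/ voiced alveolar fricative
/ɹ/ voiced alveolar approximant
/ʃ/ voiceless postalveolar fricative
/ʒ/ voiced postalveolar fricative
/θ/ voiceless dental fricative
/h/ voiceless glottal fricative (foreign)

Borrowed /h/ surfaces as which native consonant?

x

/x/ is closest: same manner (fricative), place distance 2 (glottal→velar), same voicing; total 2. Next closest is /ʃ/ at distance 4.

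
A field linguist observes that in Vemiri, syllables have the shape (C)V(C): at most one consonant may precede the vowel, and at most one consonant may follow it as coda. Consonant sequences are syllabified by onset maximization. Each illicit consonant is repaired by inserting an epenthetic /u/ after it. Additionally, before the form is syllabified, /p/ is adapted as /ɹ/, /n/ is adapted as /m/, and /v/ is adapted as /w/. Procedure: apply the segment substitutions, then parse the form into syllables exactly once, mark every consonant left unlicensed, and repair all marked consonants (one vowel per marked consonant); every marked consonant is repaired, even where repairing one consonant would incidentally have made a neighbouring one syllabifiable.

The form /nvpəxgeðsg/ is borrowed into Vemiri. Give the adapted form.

Substitution: /n/ → /m/, /v/ → /w/, /p/ → /ɹ/, giving /mwɹəxgeðsg/.
Syllabifying with onset maximization leaves /m/, /w/, /s/, /g/ stranded (at most one coda consonant is licensed; onsets are limited to one consonant).
Epenthesis after each stranded consonant: /m/ → /mu/, /w/ → /wu/, /s/ → /su/, /g/ → /gu/.

muwuɹəxgeðsugu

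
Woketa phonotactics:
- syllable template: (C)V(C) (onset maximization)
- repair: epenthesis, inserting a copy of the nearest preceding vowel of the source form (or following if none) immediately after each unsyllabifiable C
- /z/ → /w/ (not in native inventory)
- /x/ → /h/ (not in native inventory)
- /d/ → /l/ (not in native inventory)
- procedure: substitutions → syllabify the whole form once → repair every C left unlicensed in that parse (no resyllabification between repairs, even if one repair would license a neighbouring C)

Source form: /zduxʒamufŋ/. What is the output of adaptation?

wuluhʒamufŋu

Substitution: /z/ → /w/, /d/ → /l/, /x/ → /h/, giving /wluhʒamufŋ/.
Under (C)V(C), the unsyllabifiable consonants are /w/, /ŋ/ (at most one coda consonant is licensed; onsets are limited to one consonant).
Inserting the epenthetic vowel yields /w/ → /wu/, /ŋ/ → /ŋu/.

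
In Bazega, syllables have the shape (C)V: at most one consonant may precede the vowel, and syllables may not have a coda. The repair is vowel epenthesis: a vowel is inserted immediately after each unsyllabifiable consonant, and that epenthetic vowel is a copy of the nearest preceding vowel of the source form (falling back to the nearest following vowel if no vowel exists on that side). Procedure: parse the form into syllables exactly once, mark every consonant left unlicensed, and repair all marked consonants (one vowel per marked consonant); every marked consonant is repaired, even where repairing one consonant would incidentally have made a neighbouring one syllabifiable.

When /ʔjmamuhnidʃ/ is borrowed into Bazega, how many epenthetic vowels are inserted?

5

The unsyllabifiable consonants are /ʔ/, /j/, /h/, /d/, /ʃ/; each receives one epenthetic vowel.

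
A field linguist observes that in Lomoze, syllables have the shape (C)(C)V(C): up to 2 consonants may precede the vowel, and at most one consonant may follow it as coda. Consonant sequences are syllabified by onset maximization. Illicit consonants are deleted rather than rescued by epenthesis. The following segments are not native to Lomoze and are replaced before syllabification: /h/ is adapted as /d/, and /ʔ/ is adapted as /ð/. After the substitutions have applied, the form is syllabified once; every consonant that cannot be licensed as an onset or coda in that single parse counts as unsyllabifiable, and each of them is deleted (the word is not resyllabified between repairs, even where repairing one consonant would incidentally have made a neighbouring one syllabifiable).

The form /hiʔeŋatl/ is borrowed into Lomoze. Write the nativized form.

diðeŋat

Substitution: /h/ → /d/, /ʔ/ → /ð/, giving /diðeŋatl/.
Syllabifying with onset maximization leaves /l/ stranded (at most one coda consonant is licensed; onsets may contain at most 2 consonants).
Deleting the stranded consonants removes /l/.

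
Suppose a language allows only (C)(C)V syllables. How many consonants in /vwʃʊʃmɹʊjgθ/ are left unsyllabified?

5

The consonants /v/, /ʃ/, /j/, /g/, /θ/ cannot be parsed into a legal (C)(C)V syllable (no codas are permitted; onsets may contain at most 2 consonants).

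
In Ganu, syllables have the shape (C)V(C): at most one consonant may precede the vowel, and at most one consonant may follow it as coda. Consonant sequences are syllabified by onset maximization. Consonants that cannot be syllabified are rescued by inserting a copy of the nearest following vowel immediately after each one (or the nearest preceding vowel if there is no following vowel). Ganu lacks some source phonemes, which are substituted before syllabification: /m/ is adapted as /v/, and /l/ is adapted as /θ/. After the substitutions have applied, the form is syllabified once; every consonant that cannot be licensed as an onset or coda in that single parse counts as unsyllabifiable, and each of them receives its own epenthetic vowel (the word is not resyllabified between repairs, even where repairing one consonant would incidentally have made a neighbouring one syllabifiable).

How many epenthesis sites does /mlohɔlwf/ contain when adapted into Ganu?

3

After substitution the input is /vθohɔθwf/.
The unsyllabifiable consonants are /v/, /w/, /f/; each receives one epenthetic vowel.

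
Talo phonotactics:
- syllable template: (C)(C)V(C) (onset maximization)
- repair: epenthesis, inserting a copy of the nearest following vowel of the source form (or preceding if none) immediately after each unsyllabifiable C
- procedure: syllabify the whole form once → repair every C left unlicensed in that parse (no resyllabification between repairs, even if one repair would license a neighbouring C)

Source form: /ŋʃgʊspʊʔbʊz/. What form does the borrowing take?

The consonants /ŋ/ cannot be parsed into a legal (C)(C)V(C) syllable (at most one coda consonant is licensed; onsets may contain at most 2 consonants).
Inserting the epenthetic vowel yields /ŋ/ → /ŋʊ/.

ŋʊʃgʊspʊʔbʊz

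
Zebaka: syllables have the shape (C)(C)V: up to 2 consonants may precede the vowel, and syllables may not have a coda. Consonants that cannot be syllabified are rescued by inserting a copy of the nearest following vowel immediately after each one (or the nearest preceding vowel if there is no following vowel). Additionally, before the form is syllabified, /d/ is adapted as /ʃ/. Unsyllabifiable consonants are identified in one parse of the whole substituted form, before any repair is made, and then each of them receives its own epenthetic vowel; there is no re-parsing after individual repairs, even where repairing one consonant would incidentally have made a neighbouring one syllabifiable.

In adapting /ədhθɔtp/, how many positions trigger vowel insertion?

After substitution the input is /əʃhθɔtp/.
The unsyllabifiable consonants are /ʃ/, /t/, /p/; each receives one epenthetic vowel.

3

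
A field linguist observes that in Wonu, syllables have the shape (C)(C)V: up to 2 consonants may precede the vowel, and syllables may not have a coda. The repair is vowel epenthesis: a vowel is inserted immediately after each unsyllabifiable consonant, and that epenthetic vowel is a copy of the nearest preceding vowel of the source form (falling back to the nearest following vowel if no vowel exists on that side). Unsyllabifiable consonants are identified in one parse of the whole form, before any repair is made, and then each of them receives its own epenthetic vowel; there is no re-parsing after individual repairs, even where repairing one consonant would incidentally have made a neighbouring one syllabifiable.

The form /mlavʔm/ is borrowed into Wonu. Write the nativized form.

mlavaʔama

The consonants /v/, /ʔ/, /m/ cannot be parsed into a legal (C)(C)V syllable (no codas are permitted; onsets may contain at most 2 consonants).
Epenthesis after each stranded consonant: /v/ → /va/, /ʔ/ → /ʔa/, /m/ → /ma/.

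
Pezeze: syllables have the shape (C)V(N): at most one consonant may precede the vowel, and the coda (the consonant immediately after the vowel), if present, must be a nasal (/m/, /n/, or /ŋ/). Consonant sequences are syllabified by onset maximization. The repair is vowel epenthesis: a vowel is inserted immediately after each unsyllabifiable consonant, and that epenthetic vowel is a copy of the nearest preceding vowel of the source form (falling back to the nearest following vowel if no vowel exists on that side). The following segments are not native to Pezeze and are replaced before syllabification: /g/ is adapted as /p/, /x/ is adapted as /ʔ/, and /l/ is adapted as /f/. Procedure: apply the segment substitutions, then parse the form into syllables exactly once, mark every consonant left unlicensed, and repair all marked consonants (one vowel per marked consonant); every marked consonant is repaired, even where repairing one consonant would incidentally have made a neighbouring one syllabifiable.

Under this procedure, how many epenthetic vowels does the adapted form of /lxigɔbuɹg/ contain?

3

After substitution the input is /fʔipɔbuɹp/.
The unsyllabifiable consonants are /f/, /ɹ/, /p/; each receives one epenthetic vowel.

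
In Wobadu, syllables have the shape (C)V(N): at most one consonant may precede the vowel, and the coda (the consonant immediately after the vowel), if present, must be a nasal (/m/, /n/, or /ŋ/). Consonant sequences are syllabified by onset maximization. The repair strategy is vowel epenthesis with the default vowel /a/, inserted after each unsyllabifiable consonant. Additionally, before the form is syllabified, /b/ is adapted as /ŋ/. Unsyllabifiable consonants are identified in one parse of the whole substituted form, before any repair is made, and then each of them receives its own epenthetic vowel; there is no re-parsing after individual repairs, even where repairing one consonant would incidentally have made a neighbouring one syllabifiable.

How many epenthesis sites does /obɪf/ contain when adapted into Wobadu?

1

After substitution the input is /oŋɪf/.
The unsyllabifiable consonants are /f/; each receives one epenthetic vowel.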